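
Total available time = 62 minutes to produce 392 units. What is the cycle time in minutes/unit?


Formula: CT = Available Time / Number of Units
CT = 62 min / 392 units
CT = 0.16 min/unit

0.16 min/unit


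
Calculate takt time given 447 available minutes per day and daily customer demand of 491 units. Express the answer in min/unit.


Formula: Takt Time = Available Production Time / Customer Demand
Takt = 447 min/day / 491 units/day
Takt = 0.91 min/unit

0.91 min/unit


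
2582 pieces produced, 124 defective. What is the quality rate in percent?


Formula: Quality Rate = Good Pieces / Total Pieces * 100
Good pieces = 2582 - 124 = 2458
QR = 2458 / 2582 * 100 = 95.2%

95.2%


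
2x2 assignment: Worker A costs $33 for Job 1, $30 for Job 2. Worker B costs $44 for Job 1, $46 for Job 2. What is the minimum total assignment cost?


Option 1: A->1 + B->2 = $33 + $46 = $79
Option 2: A->2 + B->1 = $30 + $44 = $74
Min cost = min($79, $74) = $74

$74


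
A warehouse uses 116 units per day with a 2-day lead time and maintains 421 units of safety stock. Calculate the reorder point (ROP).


Formula: ROP = (Daily Demand * Lead Time) + Safety Stock
Demand during lead time = 116 * 2 = 232 units
ROP = 232 + 421 = 653 units

653 units


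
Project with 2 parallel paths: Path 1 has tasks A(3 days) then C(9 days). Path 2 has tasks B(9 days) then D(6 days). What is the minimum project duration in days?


Path 1 = 3 + 9 = 12 days
Path 2 = 9 + 6 = 15 days
Duration = max(12, 15) = 15 days

15 days


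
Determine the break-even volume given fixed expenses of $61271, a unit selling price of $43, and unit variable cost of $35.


Formula: BEQ = Fixed Costs / (Price - Variable Cost)
Contribution margin = $43 - $35 = $8/unit
BEQ = ceil($61271 / $8/unit) = ceil(7658.88) = 7659 units

7659 units


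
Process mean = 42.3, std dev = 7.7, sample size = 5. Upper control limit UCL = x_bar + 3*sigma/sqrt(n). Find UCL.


UCL = 42.3 + 3 * 7.7 / sqrt(5)

52.63


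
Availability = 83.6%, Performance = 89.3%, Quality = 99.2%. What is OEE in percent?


Formula: OEE = Availability * Performance * Quality / 10000
A * P = 83.6% * 89.3% / 100 = 74.65%
OEE = 74.65% * 99.2% / 100 = 74.1%

74.1%


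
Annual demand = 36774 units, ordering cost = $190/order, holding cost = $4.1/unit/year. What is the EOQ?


Formula: EOQ = sqrt(2 * D * S / H)
Numerator: 2 * 36774 * 190 = 13974120
2DS/H = 13974120 / 4.1 = 3408322.0
EOQ = sqrt(3408322.0) = 1846.2 units

1846.2 units


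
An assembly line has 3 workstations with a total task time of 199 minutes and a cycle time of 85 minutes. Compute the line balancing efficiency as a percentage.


Formula: Efficiency = Sum of Task Times / (N_stations * CT) * 100
Total station capacity = 3 stations * 85 min = 255 min
Efficiency = 199 / 255 * 100 = 78.0%

78.0%


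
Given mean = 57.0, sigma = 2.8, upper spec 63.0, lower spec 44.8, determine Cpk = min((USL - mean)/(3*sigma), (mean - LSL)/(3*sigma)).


Cpu = (63.0 - 57.0) / (3 * 2.8) = 0.71
Cpl = (57.0 - 44.8) / (3 * 2.8) = 1.45
Cpk = min(0.71, 1.45) = 0.71

0.71


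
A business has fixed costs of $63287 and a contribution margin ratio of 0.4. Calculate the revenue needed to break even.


Formula: BER = Fixed Costs / Contribution Margin Ratio
BER = $63287 / 0.4
BER = $158217.50 (to the nearest cent)

$158217.50


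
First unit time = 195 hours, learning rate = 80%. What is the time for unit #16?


Formula: T_n = T_1 * (learning_rate)^(log2(n)) where learning_rate = rate/100
Doublings = log2(16) = 4
T_n = 195 * 0.8^4
T_n = 195 * 0.4096 = 79.9 hours

79.9 hours


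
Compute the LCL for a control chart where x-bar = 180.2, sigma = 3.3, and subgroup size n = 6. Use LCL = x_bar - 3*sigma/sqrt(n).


LCL = 180.2 - 3 * 3.3 / sqrt(6)

176.16


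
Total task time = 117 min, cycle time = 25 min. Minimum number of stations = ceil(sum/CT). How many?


Formula: N_min = ceil(Sum of Task Times / Cycle Time)
N_min = ceil(117 min / 25 min) = ceil(4.68)
N_min = 5 stations

5


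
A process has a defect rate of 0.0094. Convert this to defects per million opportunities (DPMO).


DPMO = defect_rate * 1000000 = 0.0094 * 1000000

9400


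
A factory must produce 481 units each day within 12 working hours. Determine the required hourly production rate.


Formula: Production Rate = Daily Demand / Available Hours
Rate = 481 units/day / 12 hours/day
Rate = 40.1 units/hour

40.1 units/hour


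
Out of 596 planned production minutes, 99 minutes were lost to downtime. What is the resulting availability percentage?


Formula: Availability = (Planned Time - Downtime) / Planned Time * 100
Uptime = 596 - 99 = 497 min
Availability = 497 / 596 * 100 = 83.4%

83.4%


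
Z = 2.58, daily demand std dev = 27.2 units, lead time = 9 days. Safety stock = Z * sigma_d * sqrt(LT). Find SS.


Formula: SS = z * sigma_d * sqrt(LT)
sqrt(LT) = sqrt(9) = 3.0
SS = 2.58 * 27.2 * 3.0
SS = 210.5 units

210.5 units


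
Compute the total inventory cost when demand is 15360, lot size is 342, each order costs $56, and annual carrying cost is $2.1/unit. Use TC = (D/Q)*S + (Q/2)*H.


TC = 15360/342 * 56 + 342/2 * 2.1

$2874.19


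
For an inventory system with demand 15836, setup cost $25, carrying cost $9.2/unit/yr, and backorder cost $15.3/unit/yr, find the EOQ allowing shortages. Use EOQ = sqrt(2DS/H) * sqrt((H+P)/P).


Formula: EOQ* = sqrt(2DS/H) * sqrt((H+P)/P)
Base EOQ = sqrt(2*15836*25/9.2) = 293.37 units
Correction = sqrt((9.2+15.3)/15.3) = 1.26543
EOQ* = 293.37 * 1.26543 = 371.2 units

371.2 units


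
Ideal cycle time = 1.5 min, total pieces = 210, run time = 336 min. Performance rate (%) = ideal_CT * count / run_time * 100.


Formula: Performance = (Ideal CT * Total Count) / Run Time * 100
Ideal output time = 1.5 * 210 = 315.0 min
Performance = 315.0 / 336 * 100 = 93.8%

93.8%


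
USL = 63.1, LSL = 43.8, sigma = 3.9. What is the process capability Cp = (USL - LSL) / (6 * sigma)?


Cp = (63.1 - 43.8) / (6 * 3.9)

0.82


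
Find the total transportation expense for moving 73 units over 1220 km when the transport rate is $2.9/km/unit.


TC = dist * cost * units = 1220 * 2.9 * 73 = $258274.00

$258274.00


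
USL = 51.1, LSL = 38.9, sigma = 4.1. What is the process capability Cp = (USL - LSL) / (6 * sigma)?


Cp = (51.1 - 38.9) / (6 * 4.1)

0.5


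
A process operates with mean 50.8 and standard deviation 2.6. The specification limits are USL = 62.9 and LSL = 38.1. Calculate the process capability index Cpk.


Cpu = (62.9 - 50.8) / (3 * 2.6) = 1.55
Cpl = (50.8 - 38.1) / (3 * 2.6) = 1.63
Cpk = min(1.55, 1.63) = 1.55

1.55


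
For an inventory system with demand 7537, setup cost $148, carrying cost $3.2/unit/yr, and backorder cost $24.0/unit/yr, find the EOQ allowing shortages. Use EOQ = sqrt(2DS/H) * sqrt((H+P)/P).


Formula: EOQ* = sqrt(2DS/H) * sqrt((H+P)/P)
Base EOQ = sqrt(2*7537*148/3.2) = 834.97 units
Correction = sqrt((3.2+24.0)/24.0) = 1.06458
EOQ* = 834.97 * 1.06458 = 888.9 units

888.9 units


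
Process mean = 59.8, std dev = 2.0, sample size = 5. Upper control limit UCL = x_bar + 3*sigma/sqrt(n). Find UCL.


UCL = 59.8 + 3 * 2.0 / sqrt(5)

62.48


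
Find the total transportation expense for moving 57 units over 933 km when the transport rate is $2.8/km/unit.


TC = dist * cost * units = 933 * 2.8 * 57 = $148906.80

$148906.80


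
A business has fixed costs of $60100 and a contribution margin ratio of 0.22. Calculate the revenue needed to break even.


Formula: BER = Fixed Costs / Contribution Margin Ratio
BER = $60100 / 0.22
BER = $273181.82 (to the nearest cent)

$273181.82


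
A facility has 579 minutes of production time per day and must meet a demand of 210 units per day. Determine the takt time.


Formula: Takt Time = Available Production Time / Customer Demand
Takt = 579 min/day / 210 units/day
Takt = 2.76 min/unit

2.76 min/unit


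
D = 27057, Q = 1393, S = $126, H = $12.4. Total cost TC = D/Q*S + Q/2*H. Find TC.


TC = 27057/1393 * 126 + 1393/2 * 12.4

$11083.97


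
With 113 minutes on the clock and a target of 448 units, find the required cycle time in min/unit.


Formula: CT = Available Time / Number of Units
CT = 113 min / 448 units
CT = 0.25 min/unit

0.25 min/unit


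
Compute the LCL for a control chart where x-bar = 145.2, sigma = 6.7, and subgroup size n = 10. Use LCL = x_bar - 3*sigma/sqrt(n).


LCL = 145.2 - 3 * 6.7 / sqrt(10)

138.84


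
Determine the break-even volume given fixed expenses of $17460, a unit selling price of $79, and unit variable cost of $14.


Formula: BEQ = Fixed Costs / (Price - Variable Cost)
Contribution margin = $79 - $14 = $65/unit
BEQ = ceil($17460 / $65/unit) = ceil(268.62) = 269 units

269 units


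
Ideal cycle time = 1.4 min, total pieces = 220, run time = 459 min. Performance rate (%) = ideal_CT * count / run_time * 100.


Formula: Performance = (Ideal CT * Total Count) / Run Time * 100
Ideal output time = 1.4 * 220 = 308.0 min
Performance = 308.0 / 459 * 100 = 67.1%

67.1%


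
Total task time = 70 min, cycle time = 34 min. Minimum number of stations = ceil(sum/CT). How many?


Formula: N_min = ceil(Sum of Task Times / Cycle Time)
N_min = ceil(70 min / 34 min) = ceil(2.0588)
N_min = 3 stations

3


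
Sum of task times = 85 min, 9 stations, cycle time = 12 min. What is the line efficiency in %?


Formula: Efficiency = Sum of Task Times / (N_stations * CT) * 100
Total station capacity = 9 stations * 12 min = 108 min
Efficiency = 85 / 108 * 100 = 78.7%

78.7%


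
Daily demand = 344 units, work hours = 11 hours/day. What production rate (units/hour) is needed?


Formula: Production Rate = Daily Demand / Available Hours
Rate = 344 units/day / 11 hours/day
Rate = 31.3 units/hour

31.3 units/hour


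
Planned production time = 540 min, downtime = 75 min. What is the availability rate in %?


Formula: Availability = (Planned Time - Downtime) / Planned Time * 100
Uptime = 540 - 75 = 465 min
Availability = 465 / 540 * 100 = 86.1%

86.1%


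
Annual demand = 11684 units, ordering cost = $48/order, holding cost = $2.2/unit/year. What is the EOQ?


Formula: EOQ = sqrt(2 * D * S / H)
Numerator: 2 * 11684 * 48 = 1121664
2DS/H = 1121664 / 2.2 = 509847.3
EOQ = sqrt(509847.3) = 714.0 units

714.0 units


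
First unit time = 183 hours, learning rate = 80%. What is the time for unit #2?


Formula: T_n = T_1 * (learning_rate)^(log2(n)) where learning_rate = rate/100
Doublings = log2(2) = 1
T_n = 183 * 0.8^1
T_n = 183 * 0.8 = 146.4 hours

146.4 hours


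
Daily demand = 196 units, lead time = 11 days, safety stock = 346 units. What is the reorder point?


Formula: ROP = (Daily Demand * Lead Time) + Safety Stock
Demand during lead time = 196 * 11 = 2156 units
ROP = 2156 + 346 = 2502 units

2502 units


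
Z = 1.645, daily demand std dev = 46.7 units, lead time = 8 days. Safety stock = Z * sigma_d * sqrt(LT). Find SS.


Formula: SS = z * sigma_d * sqrt(LT)
sqrt(LT) = sqrt(8) = 2.8284
SS = 1.645 * 46.7 * 2.8284
SS = 217.3 units

217.3 units


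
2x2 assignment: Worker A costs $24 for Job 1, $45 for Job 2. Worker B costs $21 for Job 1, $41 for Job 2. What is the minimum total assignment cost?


Option 1: A->1 + B->2 = $24 + $41 = $65
Option 2: A->2 + B->1 = $45 + $21 = $66
Min cost = min($65, $66) = $65

$65


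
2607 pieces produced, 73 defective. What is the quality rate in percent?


Formula: Quality Rate = Good Pieces / Total Pieces * 100
Good pieces = 2607 - 73 = 2534
QR = 2534 / 2607 * 100 = 97.2%

97.2%


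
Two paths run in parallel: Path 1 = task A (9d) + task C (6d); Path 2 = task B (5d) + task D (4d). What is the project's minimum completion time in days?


Path 1 = 9 + 6 = 15 days
Path 2 = 5 + 4 = 9 days
Duration = max(15, 9) = 15 days

15 days


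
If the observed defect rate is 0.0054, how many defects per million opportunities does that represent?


DPMO = defect_rate * 1000000 = 0.0054 * 1000000

5400


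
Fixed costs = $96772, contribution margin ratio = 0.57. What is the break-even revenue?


Formula: BER = Fixed Costs / Contribution Margin Ratio
BER = $96772 / 0.57
BER = $169775.44 (to the nearest cent)

$169775.44


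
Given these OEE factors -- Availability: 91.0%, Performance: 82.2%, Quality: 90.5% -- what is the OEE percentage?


Formula: OEE = Availability * Performance * Quality / 10000
A * P = 91.0% * 82.2% / 100 = 74.8%
OEE = 74.8% * 90.5% / 100 = 67.7%

67.7%


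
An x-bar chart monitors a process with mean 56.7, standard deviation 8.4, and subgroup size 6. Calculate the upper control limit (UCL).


UCL = 56.7 + 3 * 8.4 / sqrt(6)

66.99


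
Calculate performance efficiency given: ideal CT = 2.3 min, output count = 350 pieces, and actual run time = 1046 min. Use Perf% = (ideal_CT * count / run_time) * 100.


Formula: Performance = (Ideal CT * Total Count) / Run Time * 100
Ideal output time = 2.3 * 350 = 805.0 min
Performance = 805.0 / 1046 * 100 = 77.0%

77.0%


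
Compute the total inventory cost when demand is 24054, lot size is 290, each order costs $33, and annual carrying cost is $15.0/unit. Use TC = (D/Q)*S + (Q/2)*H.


TC = 24054/290 * 33 + 290/2 * 15.0

$4912.18


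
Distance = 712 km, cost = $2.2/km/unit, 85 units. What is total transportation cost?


TC = dist * cost * units = 712 * 2.2 * 85 = $133144.00

$133144.00


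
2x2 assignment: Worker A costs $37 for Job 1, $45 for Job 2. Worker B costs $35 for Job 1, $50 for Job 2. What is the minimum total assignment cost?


Option 1: A->1 + B->2 = $37 + $50 = $87
Option 2: A->2 + B->1 = $45 + $35 = $80
Min cost = min($87, $80) = $80

$80


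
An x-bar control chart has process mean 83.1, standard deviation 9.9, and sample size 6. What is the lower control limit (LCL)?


LCL = 83.1 - 3 * 9.9 / sqrt(6)

70.98


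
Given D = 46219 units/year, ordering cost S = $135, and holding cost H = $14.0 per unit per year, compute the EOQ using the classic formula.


Formula: EOQ = sqrt(2 * D * S / H)
Numerator: 2 * 46219 * 135 = 12479130
2DS/H = 12479130 / 14.0 = 891366.4
EOQ = sqrt(891366.4) = 944.1 units

944.1 units


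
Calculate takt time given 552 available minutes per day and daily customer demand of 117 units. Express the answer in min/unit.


Formula: Takt Time = Available Production Time / Customer Demand
Takt = 552 min/day / 117 units/day
Takt = 4.72 min/unit

4.72 min/unit


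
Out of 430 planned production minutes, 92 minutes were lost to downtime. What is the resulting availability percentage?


Formula: Availability = (Planned Time - Downtime) / Planned Time * 100
Uptime = 430 - 92 = 338 min
Availability = 338 / 430 * 100 = 78.6%

78.6%


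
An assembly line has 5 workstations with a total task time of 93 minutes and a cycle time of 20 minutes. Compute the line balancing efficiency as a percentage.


Formula: Efficiency = Sum of Task Times / (N_stations * CT) * 100
Total station capacity = 5 stations * 20 min = 100 min
Efficiency = 93 / 100 * 100 = 93.0%

93.0%


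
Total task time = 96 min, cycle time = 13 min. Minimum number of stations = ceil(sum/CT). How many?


Formula: N_min = ceil(Sum of Task Times / Cycle Time)
N_min = ceil(96 min / 13 min) = ceil(7.3846)
N_min = 8 stations

8


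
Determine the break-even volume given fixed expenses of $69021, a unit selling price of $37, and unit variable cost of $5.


Formula: BEQ = Fixed Costs / (Price - Variable Cost)
Contribution margin = $37 - $5 = $32/unit
BEQ = ceil($69021 / $32/unit) = ceil(2156.91) = 2157 units

2157 units


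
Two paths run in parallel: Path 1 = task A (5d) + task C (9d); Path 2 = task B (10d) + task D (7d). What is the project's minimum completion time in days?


Path 1 = 5 + 9 = 14 days
Path 2 = 10 + 7 = 17 days
Duration = max(14, 17) = 17 days

17 days


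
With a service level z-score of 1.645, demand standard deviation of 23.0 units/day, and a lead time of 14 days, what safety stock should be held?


Formula: SS = z * sigma_d * sqrt(LT)
sqrt(LT) = sqrt(14) = 3.7417
SS = 1.645 * 23.0 * 3.7417
SS = 141.6 units

141.6 units


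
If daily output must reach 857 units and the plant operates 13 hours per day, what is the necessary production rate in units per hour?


Formula: Production Rate = Daily Demand / Available Hours
Rate = 857 units/day / 13 hours/day
Rate = 65.9 units/hour

65.9 units/hour


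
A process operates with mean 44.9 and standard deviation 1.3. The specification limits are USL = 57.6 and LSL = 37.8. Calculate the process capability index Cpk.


Cpu = (57.6 - 44.9) / (3 * 1.3) = 3.26
Cpl = (44.9 - 37.8) / (3 * 1.3) = 1.82
Cpk = min(3.26, 1.82) = 1.82

1.82


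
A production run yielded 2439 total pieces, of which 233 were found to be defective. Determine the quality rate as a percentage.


Formula: Quality Rate = Good Pieces / Total Pieces * 100
Good pieces = 2439 - 233 = 2206
QR = 2206 / 2439 * 100 = 90.4%

90.4%


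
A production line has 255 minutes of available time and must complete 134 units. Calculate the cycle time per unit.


Formula: CT = Available Time / Number of Units
CT = 255 min / 134 units
CT = 1.9 min/unit

1.9 min/unit


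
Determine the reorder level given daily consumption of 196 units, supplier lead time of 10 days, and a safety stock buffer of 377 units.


Formula: ROP = (Daily Demand * Lead Time) + Safety Stock
Demand during lead time = 196 * 10 = 1960 units
ROP = 1960 + 377 = 2337 units

2337 units


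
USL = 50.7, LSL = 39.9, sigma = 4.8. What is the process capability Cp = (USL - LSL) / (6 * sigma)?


Cp = (50.7 - 39.9) / (6 * 4.8)

0.38


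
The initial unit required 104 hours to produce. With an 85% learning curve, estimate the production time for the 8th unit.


Formula: T_n = T_1 * (learning_rate)^(log2(n)) where learning_rate = rate/100
Doublings = log2(8) = 3
T_n = 104 * 0.85^3
T_n = 104 * 0.6141 = 63.9 hours

63.9 hours


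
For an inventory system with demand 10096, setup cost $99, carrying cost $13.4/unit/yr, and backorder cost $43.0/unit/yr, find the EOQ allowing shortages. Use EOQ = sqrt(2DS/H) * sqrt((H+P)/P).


Formula: EOQ* = sqrt(2DS/H) * sqrt((H+P)/P)
Base EOQ = sqrt(2*10096*99/13.4) = 386.24 units
Correction = sqrt((13.4+43.0)/43.0) = 1.14526
EOQ* = 386.24 * 1.14526 = 442.3 units

442.3 units


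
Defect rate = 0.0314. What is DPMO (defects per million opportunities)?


DPMO = defect_rate * 1000000 = 0.0314 * 1000000

31400


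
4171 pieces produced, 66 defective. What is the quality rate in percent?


Formula: Quality Rate = Good Pieces / Total Pieces * 100
Good pieces = 4171 - 66 = 4105
QR = 4105 / 4171 * 100 = 98.4%

98.4%


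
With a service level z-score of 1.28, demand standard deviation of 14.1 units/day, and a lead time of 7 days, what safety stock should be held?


Formula: SS = z * sigma_d * sqrt(LT)
sqrt(LT) = sqrt(7) = 2.6458
SS = 1.28 * 14.1 * 2.6458
SS = 47.8 units

47.8 units


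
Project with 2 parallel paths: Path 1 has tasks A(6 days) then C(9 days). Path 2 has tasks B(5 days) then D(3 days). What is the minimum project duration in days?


Path 1 = 6 + 9 = 15 days
Path 2 = 5 + 3 = 8 days
Duration = max(15, 8) = 15 days

15 days


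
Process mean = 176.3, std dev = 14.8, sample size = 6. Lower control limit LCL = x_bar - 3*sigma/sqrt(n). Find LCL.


LCL = 176.3 - 3 * 14.8 / sqrt(6)

158.17


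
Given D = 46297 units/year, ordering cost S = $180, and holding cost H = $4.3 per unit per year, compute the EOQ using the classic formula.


Formula: EOQ = sqrt(2 * D * S / H)
Numerator: 2 * 46297 * 180 = 16666920
2DS/H = 16666920 / 4.3 = 3876027.9
EOQ = sqrt(3876027.9) = 1968.8 units

1968.8 units


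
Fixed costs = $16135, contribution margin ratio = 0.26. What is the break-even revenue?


Formula: BER = Fixed Costs / Contribution Margin Ratio
BER = $16135 / 0.26
BER = $62057.69 (to the nearest cent)

$62057.69


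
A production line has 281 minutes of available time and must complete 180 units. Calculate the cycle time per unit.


Formula: CT = Available Time / Number of Units
CT = 281 min / 180 units
CT = 1.56 min/unit

1.56 min/unit


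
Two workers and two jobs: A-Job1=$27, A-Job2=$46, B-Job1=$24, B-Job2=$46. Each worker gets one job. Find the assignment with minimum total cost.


Option 1: A->1 + B->2 = $27 + $46 = $73
Option 2: A->2 + B->1 = $46 + $24 = $70
Min cost = min($73, $70) = $70

$70


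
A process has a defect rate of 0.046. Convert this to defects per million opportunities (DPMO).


DPMO = defect_rate * 1000000 = 0.046 * 1000000

46000


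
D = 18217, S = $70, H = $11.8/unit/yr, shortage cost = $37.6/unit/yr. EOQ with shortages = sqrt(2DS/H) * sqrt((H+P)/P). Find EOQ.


Formula: EOQ* = sqrt(2DS/H) * sqrt((H+P)/P)
Base EOQ = sqrt(2*18217*70/11.8) = 464.9 units
Correction = sqrt((11.8+37.6)/37.6) = 1.14622
EOQ* = 464.9 * 1.14622 = 532.9 units

532.9 units


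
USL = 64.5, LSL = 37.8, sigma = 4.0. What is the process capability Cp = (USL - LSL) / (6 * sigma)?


Cp = (64.5 - 37.8) / (6 * 4.0)

1.11


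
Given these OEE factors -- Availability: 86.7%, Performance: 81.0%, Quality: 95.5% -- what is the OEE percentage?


Formula: OEE = Availability * Performance * Quality / 10000
A * P = 86.7% * 81.0% / 100 = 70.23%
OEE = 70.23% * 95.5% / 100 = 67.1%

67.1%


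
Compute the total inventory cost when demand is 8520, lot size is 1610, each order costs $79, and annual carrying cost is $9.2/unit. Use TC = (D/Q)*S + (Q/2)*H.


TC = 8520/1610 * 79 + 1610/2 * 9.2

$7824.06


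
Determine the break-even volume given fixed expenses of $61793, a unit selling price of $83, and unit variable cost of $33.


Formula: BEQ = Fixed Costs / (Price - Variable Cost)
Contribution margin = $83 - $33 = $50/unit
BEQ = ceil($61793 / $50/unit) = ceil(1235.86) = 1236 units

1236 units


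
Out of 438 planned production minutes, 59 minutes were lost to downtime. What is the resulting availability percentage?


Formula: Availability = (Planned Time - Downtime) / Planned Time * 100
Uptime = 438 - 59 = 379 min
Availability = 379 / 438 * 100 = 86.5%

86.5%


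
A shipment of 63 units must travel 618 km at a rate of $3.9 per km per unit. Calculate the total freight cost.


TC = dist * cost * units = 618 * 3.9 * 63 = $151842.60

$151842.60


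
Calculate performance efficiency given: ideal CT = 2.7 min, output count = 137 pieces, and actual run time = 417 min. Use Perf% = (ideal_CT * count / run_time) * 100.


Formula: Performance = (Ideal CT * Total Count) / Run Time * 100
Ideal output time = 2.7 * 137 = 369.9 min
Performance = 369.9 / 417 * 100 = 88.7%

88.7%


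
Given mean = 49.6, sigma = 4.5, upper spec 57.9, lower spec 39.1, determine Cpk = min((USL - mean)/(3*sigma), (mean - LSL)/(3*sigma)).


Cpu = (57.9 - 49.6) / (3 * 4.5) = 0.61
Cpl = (49.6 - 39.1) / (3 * 4.5) = 0.78
Cpk = min(0.61, 0.78) = 0.61

0.61


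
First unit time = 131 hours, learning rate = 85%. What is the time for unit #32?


Formula: T_n = T_1 * (learning_rate)^(log2(n)) where learning_rate = rate/100
Doublings = log2(32) = 5
T_n = 131 * 0.85^5
T_n = 131 * 0.4437 = 58.1 hours

58.1 hours


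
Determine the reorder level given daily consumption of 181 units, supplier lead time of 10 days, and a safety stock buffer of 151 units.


Formula: ROP = (Daily Demand * Lead Time) + Safety Stock
Demand during lead time = 181 * 10 = 1810 units
ROP = 1810 + 151 = 1961 units

1961 units


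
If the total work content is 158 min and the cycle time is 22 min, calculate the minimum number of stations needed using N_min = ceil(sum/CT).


Formula: N_min = ceil(Sum of Task Times / Cycle Time)
N_min = ceil(158 min / 22 min) = ceil(7.1818)
N_min = 8 stations

8


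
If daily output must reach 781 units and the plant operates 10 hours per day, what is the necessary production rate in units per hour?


Formula: Production Rate = Daily Demand / Available Hours
Rate = 781 units/day / 10 hours/day
Rate = 78.1 units/hour

78.1 units/hour


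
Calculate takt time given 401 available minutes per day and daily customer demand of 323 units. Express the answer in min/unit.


Formula: Takt Time = Available Production Time / Customer Demand
Takt = 401 min/day / 323 units/day
Takt = 1.24 min/unit

1.24 min/unit


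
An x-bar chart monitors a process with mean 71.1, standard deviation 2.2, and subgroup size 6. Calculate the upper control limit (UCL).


UCL = 71.1 + 3 * 2.2 / sqrt(6)

73.79


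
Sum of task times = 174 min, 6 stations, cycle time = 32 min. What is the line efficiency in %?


Formula: Efficiency = Sum of Task Times / (N_stations * CT) * 100
Total station capacity = 6 stations * 32 min = 192 min
Efficiency = 174 / 192 * 100 = 90.6%

90.6%


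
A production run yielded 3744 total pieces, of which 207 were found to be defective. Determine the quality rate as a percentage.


Formula: Quality Rate = Good Pieces / Total Pieces * 100
Good pieces = 3744 - 207 = 3537
QR = 3537 / 3744 * 100 = 94.5%

94.5%


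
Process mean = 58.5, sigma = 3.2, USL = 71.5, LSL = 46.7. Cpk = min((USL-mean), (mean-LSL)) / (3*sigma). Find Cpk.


Cpu = (71.5 - 58.5) / (3 * 3.2) = 1.35
Cpl = (58.5 - 46.7) / (3 * 3.2) = 1.23
Cpk = min(1.35, 1.23) = 1.23

1.23


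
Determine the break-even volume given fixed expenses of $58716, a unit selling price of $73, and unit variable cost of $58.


Formula: BEQ = Fixed Costs / (Price - Variable Cost)
Contribution margin = $73 - $58 = $15/unit
BEQ = ceil($58716 / $15/unit) = ceil(3914.4) = 3915 units

3915 units


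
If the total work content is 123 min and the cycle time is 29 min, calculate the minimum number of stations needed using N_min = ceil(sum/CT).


Formula: N_min = ceil(Sum of Task Times / Cycle Time)
N_min = ceil(123 min / 29 min) = ceil(4.2414)
N_min = 5 stations

5


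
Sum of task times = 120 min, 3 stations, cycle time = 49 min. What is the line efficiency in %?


Formula: Efficiency = Sum of Task Times / (N_stations * CT) * 100
Total station capacity = 3 stations * 49 min = 147 min
Efficiency = 120 / 147 * 100 = 81.6%

81.6%


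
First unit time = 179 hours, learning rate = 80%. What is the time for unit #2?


Formula: T_n = T_1 * (learning_rate)^(log2(n)) where learning_rate = rate/100
Doublings = log2(2) = 1
T_n = 179 * 0.8^1
T_n = 179 * 0.8 = 143.2 hours

143.2 hours


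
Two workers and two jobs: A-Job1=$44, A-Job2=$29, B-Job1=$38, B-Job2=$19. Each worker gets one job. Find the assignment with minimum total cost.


Option 1: A->1 + B->2 = $44 + $19 = $63
Option 2: A->2 + B->1 = $29 + $38 = $67
Min cost = min($63, $67) = $63

$63


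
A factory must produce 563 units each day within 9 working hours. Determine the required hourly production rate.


Formula: Production Rate = Daily Demand / Available Hours
Rate = 563 units/day / 9 hours/day
Rate = 62.6 units/hour

62.6 units/hour


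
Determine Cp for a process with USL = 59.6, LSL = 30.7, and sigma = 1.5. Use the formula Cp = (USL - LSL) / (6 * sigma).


Cp = (59.6 - 30.7) / (6 * 1.5)

3.21


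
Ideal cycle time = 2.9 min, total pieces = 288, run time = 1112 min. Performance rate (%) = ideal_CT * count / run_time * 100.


Formula: Performance = (Ideal CT * Total Count) / Run Time * 100
Ideal output time = 2.9 * 288 = 835.2 min
Performance = 835.2 / 1112 * 100 = 75.1%

75.1%


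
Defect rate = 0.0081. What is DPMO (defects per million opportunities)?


DPMO = defect_rate * 1000000 = 0.0081 * 1000000

8100


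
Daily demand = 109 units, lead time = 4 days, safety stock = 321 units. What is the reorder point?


Formula: ROP = (Daily Demand * Lead Time) + Safety Stock
Demand during lead time = 109 * 4 = 436 units
ROP = 436 + 321 = 757 units

757 units


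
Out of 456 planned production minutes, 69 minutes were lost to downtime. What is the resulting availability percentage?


Formula: Availability = (Planned Time - Downtime) / Planned Time * 100
Uptime = 456 - 69 = 387 min
Availability = 387 / 456 * 100 = 84.9%

84.9%


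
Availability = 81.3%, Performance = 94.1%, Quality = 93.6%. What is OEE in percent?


Formula: OEE = Availability * Performance * Quality / 10000
A * P = 81.3% * 94.1% / 100 = 76.5%
OEE = 76.5% * 93.6% / 100 = 71.6%

71.6%


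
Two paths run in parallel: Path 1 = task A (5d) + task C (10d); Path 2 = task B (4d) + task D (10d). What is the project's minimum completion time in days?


Path 1 = 5 + 10 = 15 days
Path 2 = 4 + 10 = 14 days
Duration = max(15, 14) = 15 days

15 days


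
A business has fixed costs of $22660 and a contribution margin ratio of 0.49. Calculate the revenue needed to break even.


Formula: BER = Fixed Costs / Contribution Margin Ratio
BER = $22660 / 0.49
BER = $46244.90 (to the nearest cent)

$46244.90


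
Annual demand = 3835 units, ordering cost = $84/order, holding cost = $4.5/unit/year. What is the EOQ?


Formula: EOQ = sqrt(2 * D * S / H)
Numerator: 2 * 3835 * 84 = 644280
2DS/H = 644280 / 4.5 = 143173.3
EOQ = sqrt(143173.3) = 378.4 units

378.4 units


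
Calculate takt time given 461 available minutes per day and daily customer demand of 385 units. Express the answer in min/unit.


Formula: Takt Time = Available Production Time / Customer Demand
Takt = 461 min/day / 385 units/day
Takt = 1.2 min/unit

1.2 min/unit


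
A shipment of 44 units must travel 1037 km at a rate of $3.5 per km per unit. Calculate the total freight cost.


TC = dist * cost * units = 1037 * 3.5 * 44 = $159698.00

$159698.00


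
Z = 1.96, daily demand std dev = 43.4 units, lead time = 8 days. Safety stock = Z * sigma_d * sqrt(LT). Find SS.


Formula: SS = z * sigma_d * sqrt(LT)
sqrt(LT) = sqrt(8) = 2.8284
SS = 1.96 * 43.4 * 2.8284
SS = 240.6 units

240.6 units


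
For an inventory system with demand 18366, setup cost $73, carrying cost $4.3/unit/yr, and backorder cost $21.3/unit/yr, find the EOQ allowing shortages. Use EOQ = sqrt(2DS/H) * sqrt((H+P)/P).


Formula: EOQ* = sqrt(2DS/H) * sqrt((H+P)/P)
Base EOQ = sqrt(2*18366*73/4.3) = 789.68 units
Correction = sqrt((4.3+21.3)/21.3) = 1.0963
EOQ* = 789.68 * 1.0963 = 865.7 units

865.7 units


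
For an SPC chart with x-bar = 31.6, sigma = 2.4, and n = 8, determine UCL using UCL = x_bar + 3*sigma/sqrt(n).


UCL = 31.6 + 3 * 2.4 / sqrt(8)

34.15


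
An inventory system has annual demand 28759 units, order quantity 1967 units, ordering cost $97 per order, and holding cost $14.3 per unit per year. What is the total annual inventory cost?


TC = 28759/1967 * 97 + 1967/2 * 14.3

$15482.26


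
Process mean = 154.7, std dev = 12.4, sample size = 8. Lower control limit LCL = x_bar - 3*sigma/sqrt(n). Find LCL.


LCL = 154.7 - 3 * 12.4 / sqrt(8)

141.55


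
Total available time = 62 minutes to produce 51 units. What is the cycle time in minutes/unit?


Formula: CT = Available Time / Number of Units
CT = 62 min / 51 units
CT = 1.22 min/unit

1.22 min/unit


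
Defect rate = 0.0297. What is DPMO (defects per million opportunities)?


DPMO = defect_rate * 1000000 = 0.0297 * 1000000

29700


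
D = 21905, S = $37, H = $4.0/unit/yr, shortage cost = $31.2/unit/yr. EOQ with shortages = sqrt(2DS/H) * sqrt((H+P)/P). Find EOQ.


Formula: EOQ* = sqrt(2DS/H) * sqrt((H+P)/P)
Base EOQ = sqrt(2*21905*37/4.0) = 636.59 units
Correction = sqrt((4.0+31.2)/31.2) = 1.06217
EOQ* = 636.59 * 1.06217 = 676.2 units

676.2 units


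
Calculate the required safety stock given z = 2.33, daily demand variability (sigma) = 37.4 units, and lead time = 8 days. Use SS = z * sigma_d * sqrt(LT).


Formula: SS = z * sigma_d * sqrt(LT)
sqrt(LT) = sqrt(8) = 2.8284
SS = 2.33 * 37.4 * 2.8284
SS = 246.5 units

246.5 units


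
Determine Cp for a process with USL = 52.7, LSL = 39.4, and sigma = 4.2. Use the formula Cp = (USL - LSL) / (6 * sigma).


Cp = (52.7 - 39.4) / (6 * 4.2)

0.53


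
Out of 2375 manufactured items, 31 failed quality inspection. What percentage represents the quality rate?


Formula: Quality Rate = Good Pieces / Total Pieces * 100
Good pieces = 2375 - 31 = 2344
QR = 2344 / 2375 * 100 = 98.7%

98.7%


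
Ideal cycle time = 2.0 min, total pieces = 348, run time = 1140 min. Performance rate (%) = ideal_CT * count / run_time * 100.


Formula: Performance = (Ideal CT * Total Count) / Run Time * 100
Ideal output time = 2.0 * 348 = 696.0 min
Performance = 696.0 / 1140 * 100 = 61.1%

61.1%


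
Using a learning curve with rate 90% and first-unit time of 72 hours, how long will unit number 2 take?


Formula: T_n = T_1 * (learning_rate)^(log2(n)) where learning_rate = rate/100
Doublings = log2(2) = 1
T_n = 72 * 0.9^1
T_n = 72 * 0.9 = 64.8 hours

64.8 hours


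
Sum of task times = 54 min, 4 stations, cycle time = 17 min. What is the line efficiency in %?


Formula: Efficiency = Sum of Task Times / (N_stations * CT) * 100
Total station capacity = 4 stations * 17 min = 68 min
Efficiency = 54 / 68 * 100 = 79.4%

79.4%


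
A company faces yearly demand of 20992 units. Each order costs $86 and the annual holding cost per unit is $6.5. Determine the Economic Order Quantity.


Formula: EOQ = sqrt(2 * D * S / H)
Numerator: 2 * 20992 * 86 = 3610624
2DS/H = 3610624 / 6.5 = 555480.6
EOQ = sqrt(555480.6) = 745.3 units

745.3 units


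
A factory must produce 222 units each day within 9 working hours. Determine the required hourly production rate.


Formula: Production Rate = Daily Demand / Available Hours
Rate = 222 units/day / 9 hours/day
Rate = 24.7 units/hour

24.7 units/hour


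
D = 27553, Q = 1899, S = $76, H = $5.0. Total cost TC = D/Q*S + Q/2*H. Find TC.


TC = 27553/1899 * 76 + 1899/2 * 5.0

$5850.20


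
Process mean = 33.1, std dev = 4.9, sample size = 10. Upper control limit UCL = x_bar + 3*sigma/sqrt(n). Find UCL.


UCL = 33.1 + 3 * 4.9 / sqrt(10)

37.75


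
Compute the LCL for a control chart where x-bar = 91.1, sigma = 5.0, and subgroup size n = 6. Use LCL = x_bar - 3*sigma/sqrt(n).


LCL = 91.1 - 3 * 5.0 / sqrt(6)

84.98


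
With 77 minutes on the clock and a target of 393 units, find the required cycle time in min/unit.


Formula: CT = Available Time / Number of Units
CT = 77 min / 393 units
CT = 0.2 min/unit

0.2 min/unit


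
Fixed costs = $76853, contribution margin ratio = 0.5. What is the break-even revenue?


Formula: BER = Fixed Costs / Contribution Margin Ratio
BER = $76853 / 0.5
BER = $153706.00 (to the nearest cent)

$153706.00


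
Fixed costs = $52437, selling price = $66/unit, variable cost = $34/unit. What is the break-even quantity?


Formula: BEQ = Fixed Costs / (Price - Variable Cost)
Contribution margin = $66 - $34 = $32/unit
BEQ = ceil($52437 / $32/unit) = ceil(1638.66) = 1639 units

1639 units


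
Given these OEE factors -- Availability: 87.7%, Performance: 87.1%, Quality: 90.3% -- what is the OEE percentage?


Formula: OEE = Availability * Performance * Quality / 10000
A * P = 87.7% * 87.1% / 100 = 76.39%
OEE = 76.39% * 90.3% / 100 = 69.0%

69.0%


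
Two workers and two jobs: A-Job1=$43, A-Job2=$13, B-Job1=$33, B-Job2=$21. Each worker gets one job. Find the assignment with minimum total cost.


Option 1: A->1 + B->2 = $43 + $21 = $64
Option 2: A->2 + B->1 = $13 + $33 = $46
Min cost = min($64, $46) = $46

$46


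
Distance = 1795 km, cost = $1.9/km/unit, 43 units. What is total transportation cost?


TC = dist * cost * units = 1795 * 1.9 * 43 = $146651.50

$146651.50


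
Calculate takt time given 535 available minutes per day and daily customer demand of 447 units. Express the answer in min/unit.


Formula: Takt Time = Available Production Time / Customer Demand
Takt = 535 min/day / 447 units/day
Takt = 1.2 min/unit

1.2 min/unit


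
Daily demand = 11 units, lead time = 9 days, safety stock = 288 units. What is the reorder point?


Formula: ROP = (Daily Demand * Lead Time) + Safety Stock
Demand during lead time = 11 * 9 = 99 units
ROP = 99 + 288 = 387 units

387 units


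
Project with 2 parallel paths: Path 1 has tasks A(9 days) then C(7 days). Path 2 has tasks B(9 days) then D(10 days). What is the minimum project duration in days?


Path 1 = 9 + 7 = 16 days
Path 2 = 9 + 10 = 19 days
Duration = max(16, 19) = 19 days

19 days


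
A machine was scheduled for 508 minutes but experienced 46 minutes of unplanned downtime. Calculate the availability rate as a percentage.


Formula: Availability = (Planned Time - Downtime) / Planned Time * 100
Uptime = 508 - 46 = 462 min
Availability = 462 / 508 * 100 = 90.9%

90.9%


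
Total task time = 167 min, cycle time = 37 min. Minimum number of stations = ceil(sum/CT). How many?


Formula: N_min = ceil(Sum of Task Times / Cycle Time)
N_min = ceil(167 min / 37 min) = ceil(4.5135)
N_min = 5 stations

5


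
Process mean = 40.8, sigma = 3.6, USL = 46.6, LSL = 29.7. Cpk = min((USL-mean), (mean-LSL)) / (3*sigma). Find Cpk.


Cpu = (46.6 - 40.8) / (3 * 3.6) = 0.54
Cpl = (40.8 - 29.7) / (3 * 3.6) = 1.03
Cpk = min(0.54, 1.03) = 0.54

0.54


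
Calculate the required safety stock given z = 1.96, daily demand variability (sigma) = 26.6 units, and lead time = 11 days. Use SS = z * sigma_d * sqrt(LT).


Formula: SS = z * sigma_d * sqrt(LT)
sqrt(LT) = sqrt(11) = 3.3166
SS = 1.96 * 26.6 * 3.3166
SS = 172.9 units

172.9 units


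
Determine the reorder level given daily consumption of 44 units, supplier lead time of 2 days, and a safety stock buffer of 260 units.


Formula: ROP = (Daily Demand * Lead Time) + Safety Stock
Demand during lead time = 44 * 2 = 88 units
ROP = 88 + 260 = 348 units

348 units


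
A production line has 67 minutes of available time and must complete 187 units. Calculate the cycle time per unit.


Formula: CT = Available Time / Number of Units
CT = 67 min / 187 units
CT = 0.36 min/unit

0.36 min/unit


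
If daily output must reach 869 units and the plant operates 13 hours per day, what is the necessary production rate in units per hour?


Formula: Production Rate = Daily Demand / Available Hours
Rate = 869 units/day / 13 hours/day
Rate = 66.8 units/hour

66.8 units/hour


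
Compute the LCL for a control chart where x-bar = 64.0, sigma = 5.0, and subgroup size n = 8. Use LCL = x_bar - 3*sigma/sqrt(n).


LCL = 64.0 - 3 * 5.0 / sqrt(8)

58.7


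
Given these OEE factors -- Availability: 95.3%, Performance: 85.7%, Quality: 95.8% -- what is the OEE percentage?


Formula: OEE = Availability * Performance * Quality / 10000
A * P = 95.3% * 85.7% / 100 = 81.67%
OEE = 81.67% * 95.8% / 100 = 78.2%

78.2%


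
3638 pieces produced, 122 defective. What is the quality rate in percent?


Formula: Quality Rate = Good Pieces / Total Pieces * 100
Good pieces = 3638 - 122 = 3516
QR = 3516 / 3638 * 100 = 96.6%

96.6%


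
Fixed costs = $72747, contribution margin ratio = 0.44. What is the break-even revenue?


Formula: BER = Fixed Costs / Contribution Margin Ratio
BER = $72747 / 0.44
BER = $165334.09 (to the nearest cent)

$165334.09


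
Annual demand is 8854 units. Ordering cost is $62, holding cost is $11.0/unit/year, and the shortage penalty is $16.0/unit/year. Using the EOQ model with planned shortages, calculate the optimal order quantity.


Formula: EOQ* = sqrt(2DS/H) * sqrt((H+P)/P)
Base EOQ = sqrt(2*8854*62/11.0) = 315.93 units
Correction = sqrt((11.0+16.0)/16.0) = 1.29904
EOQ* = 315.93 * 1.29904 = 410.4 units

410.4 units


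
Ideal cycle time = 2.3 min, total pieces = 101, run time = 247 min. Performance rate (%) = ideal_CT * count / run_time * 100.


Formula: Performance = (Ideal CT * Total Count) / Run Time * 100
Ideal output time = 2.3 * 101 = 232.3 min
Performance = 232.3 / 247 * 100 = 94.0%

94.0%
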